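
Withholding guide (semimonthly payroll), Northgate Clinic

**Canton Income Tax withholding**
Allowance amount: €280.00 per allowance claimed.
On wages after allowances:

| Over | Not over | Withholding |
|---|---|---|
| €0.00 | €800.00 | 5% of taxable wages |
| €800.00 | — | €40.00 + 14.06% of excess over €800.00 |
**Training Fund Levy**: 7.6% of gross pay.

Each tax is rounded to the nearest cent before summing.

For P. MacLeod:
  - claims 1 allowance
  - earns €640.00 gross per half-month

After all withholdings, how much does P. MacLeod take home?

Canton Income Tax: taxable = €640.00 − 1×€280.00 = €360.00
  5% × €360.00 = €18.00
Training Fund Levy: 7.6% × €640.00 = €48.64
Total withheld: €18.00 + €48.64 = €66.64
Net pay: €640.00 − €66.64 = €573.36

€573.36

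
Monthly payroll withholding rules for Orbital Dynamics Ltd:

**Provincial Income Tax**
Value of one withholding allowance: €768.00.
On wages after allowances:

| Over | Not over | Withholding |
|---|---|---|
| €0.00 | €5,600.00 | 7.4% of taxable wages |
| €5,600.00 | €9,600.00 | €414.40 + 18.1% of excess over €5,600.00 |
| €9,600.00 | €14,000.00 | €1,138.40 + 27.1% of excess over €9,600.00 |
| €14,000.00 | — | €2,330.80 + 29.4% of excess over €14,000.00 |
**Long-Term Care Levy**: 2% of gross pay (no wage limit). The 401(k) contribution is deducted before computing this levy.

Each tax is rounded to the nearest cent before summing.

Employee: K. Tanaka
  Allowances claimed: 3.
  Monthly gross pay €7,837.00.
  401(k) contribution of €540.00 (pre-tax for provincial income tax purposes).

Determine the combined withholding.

Provincial Income Tax: taxable = €7,837.00 − €540.00 − 3×€768.00 = €4,993.00
  7.4% × €4,993.00 = €369.48
Long-Term Care Levy: 2% × €7,297.00 = €145.94
Total: €369.48 + €145.94 = €515.42

€515.42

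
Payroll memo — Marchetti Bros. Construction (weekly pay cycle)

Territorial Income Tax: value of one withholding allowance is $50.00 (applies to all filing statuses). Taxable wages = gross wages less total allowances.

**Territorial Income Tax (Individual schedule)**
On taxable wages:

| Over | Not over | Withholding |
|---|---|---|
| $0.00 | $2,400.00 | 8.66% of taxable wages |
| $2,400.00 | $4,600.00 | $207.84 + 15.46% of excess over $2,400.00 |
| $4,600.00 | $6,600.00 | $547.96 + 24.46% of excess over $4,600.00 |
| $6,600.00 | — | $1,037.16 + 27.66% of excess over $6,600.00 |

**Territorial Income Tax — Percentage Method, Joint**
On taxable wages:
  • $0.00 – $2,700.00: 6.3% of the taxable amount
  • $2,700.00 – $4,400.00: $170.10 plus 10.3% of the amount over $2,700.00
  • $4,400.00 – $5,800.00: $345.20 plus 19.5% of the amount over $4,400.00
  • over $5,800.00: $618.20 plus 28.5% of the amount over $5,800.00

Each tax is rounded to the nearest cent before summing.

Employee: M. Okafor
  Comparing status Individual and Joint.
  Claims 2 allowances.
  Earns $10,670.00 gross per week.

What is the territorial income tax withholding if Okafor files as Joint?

$1,977.65

Territorial Income Tax (Joint): taxable = $10,670.00 − 2×$50.00 = $10,570.00
  $618.20 + 28.5% × ($10,570.00 − $5,800.00) = $618.20 + 28.5% × $4,770.00 = $1,977.65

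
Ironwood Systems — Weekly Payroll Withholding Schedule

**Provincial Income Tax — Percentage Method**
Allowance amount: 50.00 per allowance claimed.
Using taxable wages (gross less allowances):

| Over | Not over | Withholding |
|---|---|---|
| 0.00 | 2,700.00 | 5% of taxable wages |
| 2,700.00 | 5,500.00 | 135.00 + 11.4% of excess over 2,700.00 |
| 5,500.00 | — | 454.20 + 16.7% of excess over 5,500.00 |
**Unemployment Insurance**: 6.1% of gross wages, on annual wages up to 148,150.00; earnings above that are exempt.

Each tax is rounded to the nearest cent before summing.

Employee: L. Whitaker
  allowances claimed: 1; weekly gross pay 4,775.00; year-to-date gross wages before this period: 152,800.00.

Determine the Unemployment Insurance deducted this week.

Unemployment Insurance: YTD 152,800.00 ≥ cap 148,150.00 → 0.00

0.00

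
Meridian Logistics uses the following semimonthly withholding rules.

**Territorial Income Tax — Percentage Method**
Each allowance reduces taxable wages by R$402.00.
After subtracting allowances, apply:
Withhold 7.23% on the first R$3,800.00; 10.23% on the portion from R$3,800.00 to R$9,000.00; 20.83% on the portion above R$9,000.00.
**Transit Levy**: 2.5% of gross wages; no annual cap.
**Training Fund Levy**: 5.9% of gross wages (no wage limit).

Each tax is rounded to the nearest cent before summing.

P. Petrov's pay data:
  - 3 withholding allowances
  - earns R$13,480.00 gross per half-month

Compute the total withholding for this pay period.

Territorial Income Tax: taxable = R$13,480.00 − 3×R$402.00 = R$12,274.00
  R$806.70 + 20.83% × (R$12,274.00 − R$9,000.00) = R$806.70 + 20.83% × R$3,274.00 = R$1,488.67
Transit Levy: 2.5% × R$13,480.00 = R$337.00
Training Fund Levy: 5.9% × R$13,480.00 = R$795.32
Total: R$1,488.67 + R$337.00 + R$795.32 = R$2,620.99

R$2,620.99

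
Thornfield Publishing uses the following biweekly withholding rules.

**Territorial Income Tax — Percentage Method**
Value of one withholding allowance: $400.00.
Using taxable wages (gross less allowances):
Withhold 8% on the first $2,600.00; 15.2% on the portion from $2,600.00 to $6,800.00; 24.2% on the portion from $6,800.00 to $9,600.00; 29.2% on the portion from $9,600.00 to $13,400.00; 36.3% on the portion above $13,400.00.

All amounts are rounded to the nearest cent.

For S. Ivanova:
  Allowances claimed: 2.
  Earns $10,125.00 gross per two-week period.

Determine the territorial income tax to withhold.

Territorial Income Tax: taxable = $10,125.00 − 2×$400.00 = $9,325.00
  $846.40 + 24.2% × ($9,325.00 − $6,800.00) = $846.40 + 24.2% × $2,525.00 = $1,457.45

$1,457.45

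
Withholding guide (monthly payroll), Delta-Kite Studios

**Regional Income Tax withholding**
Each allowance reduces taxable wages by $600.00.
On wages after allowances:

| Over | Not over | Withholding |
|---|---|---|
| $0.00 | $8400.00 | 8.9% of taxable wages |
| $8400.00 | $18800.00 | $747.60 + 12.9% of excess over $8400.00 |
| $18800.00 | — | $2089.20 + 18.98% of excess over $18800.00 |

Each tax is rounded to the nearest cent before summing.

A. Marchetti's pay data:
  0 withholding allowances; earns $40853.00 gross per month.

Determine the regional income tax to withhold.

$6274.86

Regional Income Tax: taxable = $40853.00
  $2089.20 + 18.98% × ($40853.00 − $18800.00) = $2089.20 + 18.98% × $22053.00 = $6274.86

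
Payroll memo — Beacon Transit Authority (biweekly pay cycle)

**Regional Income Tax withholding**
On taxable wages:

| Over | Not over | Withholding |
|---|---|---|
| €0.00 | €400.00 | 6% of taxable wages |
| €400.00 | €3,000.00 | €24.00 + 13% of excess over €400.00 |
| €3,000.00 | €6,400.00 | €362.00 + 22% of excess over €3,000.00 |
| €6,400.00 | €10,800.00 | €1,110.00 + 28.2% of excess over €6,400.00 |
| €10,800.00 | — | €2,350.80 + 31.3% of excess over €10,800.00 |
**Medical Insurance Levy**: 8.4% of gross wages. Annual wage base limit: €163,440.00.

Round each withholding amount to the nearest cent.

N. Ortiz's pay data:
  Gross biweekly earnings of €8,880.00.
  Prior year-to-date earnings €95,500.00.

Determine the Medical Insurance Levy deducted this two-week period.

€745.92

Medical Insurance Levy: 8.4% × €8,880.00 = €745.92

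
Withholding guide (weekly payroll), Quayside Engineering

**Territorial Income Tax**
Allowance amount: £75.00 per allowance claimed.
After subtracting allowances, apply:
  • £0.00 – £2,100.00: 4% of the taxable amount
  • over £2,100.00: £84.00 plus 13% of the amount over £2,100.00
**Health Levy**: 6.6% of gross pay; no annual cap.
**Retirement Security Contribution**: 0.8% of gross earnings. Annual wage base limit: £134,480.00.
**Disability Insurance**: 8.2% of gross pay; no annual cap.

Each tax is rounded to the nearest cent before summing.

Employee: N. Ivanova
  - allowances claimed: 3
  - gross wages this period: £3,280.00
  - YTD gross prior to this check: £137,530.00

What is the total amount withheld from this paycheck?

Territorial Income Tax: taxable = £3,280.00 − 3×£75.00 = £3,055.00
  £84.00 + 13% × (£3,055.00 − £2,100.00) = £84.00 + 13% × £955.00 = £208.15
Health Levy: 6.6% × £3,280.00 = £216.48
Retirement Security Contribution: YTD £137,530.00 ≥ cap £134,480.00 → £0.00
Disability Insurance: 8.2% × £3,280.00 = £268.96
Total: £208.15 + £216.48 + £0.00 + £268.96 = £693.59

£693.59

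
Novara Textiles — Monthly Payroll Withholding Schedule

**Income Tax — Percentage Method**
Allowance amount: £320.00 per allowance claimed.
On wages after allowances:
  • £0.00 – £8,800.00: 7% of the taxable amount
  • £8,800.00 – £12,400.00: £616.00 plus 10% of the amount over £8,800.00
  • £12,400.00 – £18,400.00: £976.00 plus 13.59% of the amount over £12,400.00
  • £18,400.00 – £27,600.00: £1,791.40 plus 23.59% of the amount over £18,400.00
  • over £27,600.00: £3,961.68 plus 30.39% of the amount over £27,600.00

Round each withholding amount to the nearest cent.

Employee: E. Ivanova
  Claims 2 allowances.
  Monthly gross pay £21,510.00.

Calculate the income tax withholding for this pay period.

£2,374.07

Income Tax: taxable = £21,510.00 − 2×£320.00 = £20,870.00
  £1,791.40 + 23.59% × (£20,870.00 − £18,400.00) = £1,791.40 + 23.59% × £2,470.00 = £2,374.07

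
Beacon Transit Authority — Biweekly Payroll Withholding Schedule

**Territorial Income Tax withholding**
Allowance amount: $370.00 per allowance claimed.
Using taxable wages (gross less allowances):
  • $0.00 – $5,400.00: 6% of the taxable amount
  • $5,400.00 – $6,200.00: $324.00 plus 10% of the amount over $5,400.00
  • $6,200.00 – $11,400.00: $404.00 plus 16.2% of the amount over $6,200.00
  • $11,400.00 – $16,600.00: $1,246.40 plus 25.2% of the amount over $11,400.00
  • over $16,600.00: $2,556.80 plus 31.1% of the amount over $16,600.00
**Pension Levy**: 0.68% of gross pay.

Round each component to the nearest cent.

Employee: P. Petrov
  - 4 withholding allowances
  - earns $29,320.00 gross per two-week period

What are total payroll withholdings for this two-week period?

$6,251.82

Territorial Income Tax: taxable = $29,320.00 − 4×$370.00 = $27,840.00
  $2,556.80 + 31.1% × ($27,840.00 − $16,600.00) = $2,556.80 + 31.1% × $11,240.00 = $6,052.44
Pension Levy: 0.68% × $29,320.00 = $199.38
Total: $6,052.44 + $199.38 = $6,251.82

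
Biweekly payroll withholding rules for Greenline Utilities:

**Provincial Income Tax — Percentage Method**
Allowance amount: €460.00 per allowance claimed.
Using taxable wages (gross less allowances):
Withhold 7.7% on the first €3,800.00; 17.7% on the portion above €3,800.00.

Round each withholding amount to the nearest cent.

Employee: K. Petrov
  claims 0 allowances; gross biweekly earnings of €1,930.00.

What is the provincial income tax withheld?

Provincial Income Tax: taxable = €1,930.00
  7.7% × €1,930.00 = €148.61

€148.61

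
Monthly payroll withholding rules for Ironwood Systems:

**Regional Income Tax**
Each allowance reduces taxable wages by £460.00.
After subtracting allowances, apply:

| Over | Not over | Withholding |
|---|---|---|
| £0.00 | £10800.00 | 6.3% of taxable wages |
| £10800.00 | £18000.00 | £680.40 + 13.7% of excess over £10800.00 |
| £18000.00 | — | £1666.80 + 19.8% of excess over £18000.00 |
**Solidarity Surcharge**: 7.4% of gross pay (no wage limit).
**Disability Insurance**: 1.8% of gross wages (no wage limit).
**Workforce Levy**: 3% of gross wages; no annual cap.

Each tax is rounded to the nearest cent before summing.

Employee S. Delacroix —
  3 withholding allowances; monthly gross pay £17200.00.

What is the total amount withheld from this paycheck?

£3466.54

Regional Income Tax: taxable = £17200.00 − 3×£460.00 = £15820.00
  £680.40 + 13.7% × (£15820.00 − £10800.00) = £680.40 + 13.7% × £5020.00 = £1368.14
Solidarity Surcharge: 7.4% × £17200.00 = £1272.80
Disability Insurance: 1.8% × £17200.00 = £309.60
Workforce Levy: 3% × £17200.00 = £516.00
Total: £1368.14 + £1272.80 + £309.60 + £516.00 = £3466.54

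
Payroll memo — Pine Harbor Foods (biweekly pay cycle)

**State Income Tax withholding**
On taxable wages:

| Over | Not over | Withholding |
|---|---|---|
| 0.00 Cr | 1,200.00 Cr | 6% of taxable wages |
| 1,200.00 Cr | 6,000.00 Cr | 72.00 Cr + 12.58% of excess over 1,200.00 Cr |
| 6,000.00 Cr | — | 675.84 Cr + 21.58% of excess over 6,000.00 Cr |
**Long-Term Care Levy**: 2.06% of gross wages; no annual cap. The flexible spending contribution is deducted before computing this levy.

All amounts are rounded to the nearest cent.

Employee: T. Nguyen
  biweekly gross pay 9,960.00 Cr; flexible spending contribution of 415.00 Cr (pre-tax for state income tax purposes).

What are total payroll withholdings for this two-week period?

State Income Tax: taxable = 9,960.00 Cr − 415.00 Cr = 9,545.00 Cr
  675.84 Cr + 21.58% × (9,545.00 Cr − 6,000.00 Cr) = 675.84 Cr + 21.58% × 3,545.00 Cr = 1,440.85 Cr
Long-Term Care Levy: 2.06% × 9,545.00 Cr = 196.63 Cr
Total: 1,440.85 Cr + 196.63 Cr = 1,637.48 Cr

1,637.48 Cr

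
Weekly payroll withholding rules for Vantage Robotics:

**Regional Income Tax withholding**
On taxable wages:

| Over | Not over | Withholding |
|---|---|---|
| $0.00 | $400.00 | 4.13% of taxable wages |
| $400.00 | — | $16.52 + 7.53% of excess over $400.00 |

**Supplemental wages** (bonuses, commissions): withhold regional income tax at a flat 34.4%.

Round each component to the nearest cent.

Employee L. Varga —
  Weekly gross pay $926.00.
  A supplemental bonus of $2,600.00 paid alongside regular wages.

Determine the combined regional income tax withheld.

Regional Income Tax: taxable = $926.00
  $16.52 + 7.53% × ($926.00 − $400.00) = $16.52 + 7.53% × $526.00 = $56.13
Supplemental (34.4% flat on bonus): 34.4% × $2,600.00 = $894.40
Total regional income tax: $56.13 + $894.40 = $950.53

$950.53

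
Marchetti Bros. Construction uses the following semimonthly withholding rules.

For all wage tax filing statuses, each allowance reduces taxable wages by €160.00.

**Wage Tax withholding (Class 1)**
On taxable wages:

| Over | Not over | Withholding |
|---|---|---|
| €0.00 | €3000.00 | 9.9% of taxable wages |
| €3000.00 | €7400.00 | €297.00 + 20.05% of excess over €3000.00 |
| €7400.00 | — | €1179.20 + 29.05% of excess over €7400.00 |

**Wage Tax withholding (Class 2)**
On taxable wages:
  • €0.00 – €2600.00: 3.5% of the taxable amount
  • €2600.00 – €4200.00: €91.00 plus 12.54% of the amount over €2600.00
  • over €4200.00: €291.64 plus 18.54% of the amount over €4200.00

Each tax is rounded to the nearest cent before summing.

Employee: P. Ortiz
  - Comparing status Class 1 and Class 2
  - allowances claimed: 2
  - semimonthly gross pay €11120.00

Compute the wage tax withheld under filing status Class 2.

€1515.28

Wage Tax (Class 2): taxable = €11120.00 − 2×€160.00 = €10800.00
  €291.64 + 18.54% × (€10800.00 − €4200.00) = €291.64 + 18.54% × €6600.00 = €1515.28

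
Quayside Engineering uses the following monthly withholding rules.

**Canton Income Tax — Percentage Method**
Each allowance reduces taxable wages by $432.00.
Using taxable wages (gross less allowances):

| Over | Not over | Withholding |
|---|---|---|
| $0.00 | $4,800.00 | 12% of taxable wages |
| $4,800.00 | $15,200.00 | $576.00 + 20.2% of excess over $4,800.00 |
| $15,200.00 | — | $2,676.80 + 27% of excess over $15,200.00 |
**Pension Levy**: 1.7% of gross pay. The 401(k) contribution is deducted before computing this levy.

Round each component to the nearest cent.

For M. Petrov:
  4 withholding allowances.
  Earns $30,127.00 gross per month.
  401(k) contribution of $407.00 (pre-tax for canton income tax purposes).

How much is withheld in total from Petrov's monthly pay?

$6,635.88

Canton Income Tax: taxable = $30,127.00 − $407.00 − 4×$432.00 = $27,992.00
  $2,676.80 + 27% × ($27,992.00 − $15,200.00) = $2,676.80 + 27% × $12,792.00 = $6,130.64
Pension Levy: 1.7% × $29,720.00 = $505.24
Total: $6,130.64 + $505.24 = $6,635.88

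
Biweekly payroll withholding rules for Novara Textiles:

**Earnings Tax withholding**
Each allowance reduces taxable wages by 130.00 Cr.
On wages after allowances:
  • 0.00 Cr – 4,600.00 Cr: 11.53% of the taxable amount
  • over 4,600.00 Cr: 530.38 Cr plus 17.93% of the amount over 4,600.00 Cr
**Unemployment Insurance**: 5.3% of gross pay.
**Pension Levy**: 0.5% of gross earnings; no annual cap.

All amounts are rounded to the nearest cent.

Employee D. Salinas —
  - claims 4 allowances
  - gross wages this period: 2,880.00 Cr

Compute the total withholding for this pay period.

Earnings Tax: taxable = 2,880.00 Cr − 4×130.00 Cr = 2,360.00 Cr
  11.53% × 2,360.00 Cr = 272.11 Cr
Unemployment Insurance: 5.3% × 2,880.00 Cr = 152.64 Cr
Pension Levy: 0.5% × 2,880.00 Cr = 14.40 Cr
Total: 272.11 Cr + 152.64 Cr + 14.40 Cr = 439.15 Cr

439.15 Cr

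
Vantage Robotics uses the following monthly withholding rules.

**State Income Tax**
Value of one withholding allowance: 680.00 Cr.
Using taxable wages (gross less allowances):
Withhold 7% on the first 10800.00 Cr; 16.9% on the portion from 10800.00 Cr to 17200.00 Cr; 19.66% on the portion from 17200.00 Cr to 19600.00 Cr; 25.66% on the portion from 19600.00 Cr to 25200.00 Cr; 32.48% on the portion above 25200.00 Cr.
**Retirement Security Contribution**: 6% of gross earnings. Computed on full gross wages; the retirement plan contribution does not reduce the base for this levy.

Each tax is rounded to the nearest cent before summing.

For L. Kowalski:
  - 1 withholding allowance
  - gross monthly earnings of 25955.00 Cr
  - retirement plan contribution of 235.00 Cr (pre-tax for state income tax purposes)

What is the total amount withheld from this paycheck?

5262.64 Cr

State Income Tax: taxable = 25955.00 Cr − 235.00 Cr − 1×680.00 Cr = 25040.00 Cr
  2309.44 Cr + 25.66% × (25040.00 Cr − 19600.00 Cr) = 2309.44 Cr + 25.66% × 5440.00 Cr = 3705.34 Cr
Retirement Security Contribution: 6% × 25955.00 Cr = 1557.30 Cr
Total: 3705.34 Cr + 1557.30 Cr = 5262.64 Cr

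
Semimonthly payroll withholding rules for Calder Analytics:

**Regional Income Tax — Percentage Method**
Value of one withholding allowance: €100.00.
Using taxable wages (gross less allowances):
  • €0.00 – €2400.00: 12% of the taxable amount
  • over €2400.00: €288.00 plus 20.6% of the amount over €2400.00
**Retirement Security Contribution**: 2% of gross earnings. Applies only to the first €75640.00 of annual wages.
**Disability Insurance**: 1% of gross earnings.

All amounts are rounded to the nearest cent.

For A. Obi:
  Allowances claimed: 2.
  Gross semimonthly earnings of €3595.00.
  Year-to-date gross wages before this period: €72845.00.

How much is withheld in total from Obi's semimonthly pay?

€584.82

Regional Income Tax: taxable = €3595.00 − 2×€100.00 = €3395.00
  €288.00 + 20.6% × (€3395.00 − €2400.00) = €288.00 + 20.6% × €995.00 = €492.97
Retirement Security Contribution: cap €75640.00 − YTD €72845.00 = €2795.00 subject; 2% × €2795.00 = €55.90
Disability Insurance: 1% × €3595.00 = €35.95
Total: €492.97 + €55.90 + €35.95 = €584.82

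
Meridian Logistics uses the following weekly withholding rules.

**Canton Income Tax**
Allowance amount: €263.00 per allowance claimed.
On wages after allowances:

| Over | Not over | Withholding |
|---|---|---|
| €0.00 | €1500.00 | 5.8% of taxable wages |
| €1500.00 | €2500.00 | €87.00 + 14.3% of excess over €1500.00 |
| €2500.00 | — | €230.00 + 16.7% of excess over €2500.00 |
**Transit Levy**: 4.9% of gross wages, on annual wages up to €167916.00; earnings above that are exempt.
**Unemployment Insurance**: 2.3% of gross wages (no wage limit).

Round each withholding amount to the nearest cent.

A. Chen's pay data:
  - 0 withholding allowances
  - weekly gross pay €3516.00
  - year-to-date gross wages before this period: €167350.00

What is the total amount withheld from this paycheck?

Canton Income Tax: taxable = €3516.00
  €230.00 + 16.7% × (€3516.00 − €2500.00) = €230.00 + 16.7% × €1016.00 = €399.67
Transit Levy: cap €167916.00 − YTD €167350.00 = €566.00 subject; 4.9% × €566.00 = €27.73
Unemployment Insurance: 2.3% × €3516.00 = €80.87
Total: €399.67 + €27.73 + €80.87 = €508.27

€508.27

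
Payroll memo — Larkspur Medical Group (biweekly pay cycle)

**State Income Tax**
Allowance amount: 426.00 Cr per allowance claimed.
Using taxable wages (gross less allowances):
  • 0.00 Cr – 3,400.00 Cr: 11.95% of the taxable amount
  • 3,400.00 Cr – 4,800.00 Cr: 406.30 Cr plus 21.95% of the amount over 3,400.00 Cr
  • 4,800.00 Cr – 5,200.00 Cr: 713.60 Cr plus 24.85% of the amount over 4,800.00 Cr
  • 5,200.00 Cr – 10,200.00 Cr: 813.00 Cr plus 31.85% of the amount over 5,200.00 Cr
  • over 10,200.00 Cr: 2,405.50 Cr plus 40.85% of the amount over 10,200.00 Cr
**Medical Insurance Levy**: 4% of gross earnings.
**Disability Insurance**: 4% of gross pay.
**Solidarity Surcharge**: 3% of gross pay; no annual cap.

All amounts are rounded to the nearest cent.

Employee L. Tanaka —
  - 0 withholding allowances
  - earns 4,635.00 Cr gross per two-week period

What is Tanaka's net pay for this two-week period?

3,447.77 Cr

State Income Tax: taxable = 4,635.00 Cr
  406.30 Cr + 21.95% × (4,635.00 Cr − 3,400.00 Cr) = 406.30 Cr + 21.95% × 1,235.00 Cr = 677.38 Cr
Medical Insurance Levy: 4% × 4,635.00 Cr = 185.40 Cr
Disability Insurance: 4% × 4,635.00 Cr = 185.40 Cr
Solidarity Surcharge: 3% × 4,635.00 Cr = 139.05 Cr
Total withheld: 677.38 Cr + 185.40 Cr + 185.40 Cr + 139.05 Cr = 1,187.23 Cr
Net pay: 4,635.00 Cr − 1,187.23 Cr = 3,447.77 Cr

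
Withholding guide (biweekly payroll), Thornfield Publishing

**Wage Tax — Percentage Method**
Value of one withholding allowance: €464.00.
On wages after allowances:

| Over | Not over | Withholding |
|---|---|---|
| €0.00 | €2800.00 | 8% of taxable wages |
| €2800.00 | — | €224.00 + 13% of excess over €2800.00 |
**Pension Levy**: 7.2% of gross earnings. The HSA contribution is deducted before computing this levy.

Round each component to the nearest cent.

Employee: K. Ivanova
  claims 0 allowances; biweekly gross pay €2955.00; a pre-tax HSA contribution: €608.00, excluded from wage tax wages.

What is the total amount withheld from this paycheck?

Wage Tax: taxable = €2955.00 − €608.00 = €2347.00
  8% × €2347.00 = €187.76
Pension Levy: 7.2% × €2347.00 = €168.98
Total: €187.76 + €168.98 = €356.74

€356.74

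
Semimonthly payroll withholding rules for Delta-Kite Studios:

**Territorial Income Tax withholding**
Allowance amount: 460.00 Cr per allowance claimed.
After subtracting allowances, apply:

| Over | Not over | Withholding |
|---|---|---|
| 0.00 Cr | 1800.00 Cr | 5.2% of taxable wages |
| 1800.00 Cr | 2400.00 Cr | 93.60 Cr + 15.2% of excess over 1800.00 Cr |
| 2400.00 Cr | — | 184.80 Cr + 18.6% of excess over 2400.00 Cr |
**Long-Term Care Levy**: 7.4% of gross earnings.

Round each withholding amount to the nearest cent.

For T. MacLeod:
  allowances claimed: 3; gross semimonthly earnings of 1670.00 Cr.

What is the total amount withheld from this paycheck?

138.66 Cr

Territorial Income Tax: taxable = 1670.00 Cr − 3×460.00 Cr = 290.00 Cr
  5.2% × 290.00 Cr = 15.08 Cr
Long-Term Care Levy: 7.4% × 1670.00 Cr = 123.58 Cr
Total: 15.08 Cr + 123.58 Cr = 138.66 Cr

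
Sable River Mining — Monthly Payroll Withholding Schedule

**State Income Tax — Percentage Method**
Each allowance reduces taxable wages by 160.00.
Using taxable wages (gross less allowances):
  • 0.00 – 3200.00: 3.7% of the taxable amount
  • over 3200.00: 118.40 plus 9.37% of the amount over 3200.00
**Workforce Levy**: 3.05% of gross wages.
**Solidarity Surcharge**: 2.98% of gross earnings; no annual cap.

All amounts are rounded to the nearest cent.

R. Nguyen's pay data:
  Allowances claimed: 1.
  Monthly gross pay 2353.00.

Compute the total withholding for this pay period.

223.03

State Income Tax: taxable = 2353.00 − 1×160.00 = 2193.00
  3.7% × 2193.00 = 81.14
Workforce Levy: 3.05% × 2353.00 = 71.77
Solidarity Surcharge: 2.98% × 2353.00 = 70.12
Total: 81.14 + 71.77 + 70.12 = 223.03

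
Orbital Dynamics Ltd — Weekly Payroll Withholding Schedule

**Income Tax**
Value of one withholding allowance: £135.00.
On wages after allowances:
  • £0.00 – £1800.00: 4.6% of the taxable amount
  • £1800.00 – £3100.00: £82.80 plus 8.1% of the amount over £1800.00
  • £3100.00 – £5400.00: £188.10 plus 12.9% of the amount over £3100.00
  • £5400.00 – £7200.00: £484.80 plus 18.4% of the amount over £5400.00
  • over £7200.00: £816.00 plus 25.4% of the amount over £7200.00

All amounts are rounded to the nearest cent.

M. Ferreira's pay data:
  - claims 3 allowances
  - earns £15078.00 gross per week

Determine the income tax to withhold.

Income Tax: taxable = £15078.00 − 3×£135.00 = £14673.00
  £816.00 + 25.4% × (£14673.00 − £7200.00) = £816.00 + 25.4% × £7473.00 = £2714.14

£2714.14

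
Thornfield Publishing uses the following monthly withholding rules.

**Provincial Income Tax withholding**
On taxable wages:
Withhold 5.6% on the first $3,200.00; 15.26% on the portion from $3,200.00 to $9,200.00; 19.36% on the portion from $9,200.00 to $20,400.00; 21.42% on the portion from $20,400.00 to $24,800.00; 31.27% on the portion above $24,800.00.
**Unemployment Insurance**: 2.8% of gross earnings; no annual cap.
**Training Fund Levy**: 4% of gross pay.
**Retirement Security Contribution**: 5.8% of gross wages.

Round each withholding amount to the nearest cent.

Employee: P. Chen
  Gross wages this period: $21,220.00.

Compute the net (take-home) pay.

$15,107.52

Provincial Income Tax: taxable = $21,220.00
  $3,263.12 + 21.42% × ($21,220.00 − $20,400.00) = $3,263.12 + 21.42% × $820.00 = $3,438.76
Unemployment Insurance: 2.8% × $21,220.00 = $594.16
Training Fund Levy: 4% × $21,220.00 = $848.80
Retirement Security Contribution: 5.8% × $21,220.00 = $1,230.76
Total withheld: $3,438.76 + $594.16 + $848.80 + $1,230.76 = $6,112.48
Net pay: $21,220.00 − $6,112.48 = $15,107.52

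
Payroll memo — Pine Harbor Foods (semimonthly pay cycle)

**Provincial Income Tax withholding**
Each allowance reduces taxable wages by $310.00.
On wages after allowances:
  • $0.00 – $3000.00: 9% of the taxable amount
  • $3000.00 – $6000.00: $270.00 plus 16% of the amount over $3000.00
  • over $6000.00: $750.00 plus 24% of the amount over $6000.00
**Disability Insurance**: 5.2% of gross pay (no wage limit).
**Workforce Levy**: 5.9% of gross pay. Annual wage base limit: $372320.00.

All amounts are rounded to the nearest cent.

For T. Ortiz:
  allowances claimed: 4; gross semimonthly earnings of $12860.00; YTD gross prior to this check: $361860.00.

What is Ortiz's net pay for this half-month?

Provincial Income Tax: taxable = $12860.00 − 4×$310.00 = $11620.00
  $750.00 + 24% × ($11620.00 − $6000.00) = $750.00 + 24% × $5620.00 = $2098.80
Disability Insurance: 5.2% × $12860.00 = $668.72
Workforce Levy: cap $372320.00 − YTD $361860.00 = $10460.00 subject; 5.9% × $10460.00 = $617.14
Total withheld: $2098.80 + $668.72 + $617.14 = $3384.66
Net pay: $12860.00 − $3384.66 = $9475.34

$9475.34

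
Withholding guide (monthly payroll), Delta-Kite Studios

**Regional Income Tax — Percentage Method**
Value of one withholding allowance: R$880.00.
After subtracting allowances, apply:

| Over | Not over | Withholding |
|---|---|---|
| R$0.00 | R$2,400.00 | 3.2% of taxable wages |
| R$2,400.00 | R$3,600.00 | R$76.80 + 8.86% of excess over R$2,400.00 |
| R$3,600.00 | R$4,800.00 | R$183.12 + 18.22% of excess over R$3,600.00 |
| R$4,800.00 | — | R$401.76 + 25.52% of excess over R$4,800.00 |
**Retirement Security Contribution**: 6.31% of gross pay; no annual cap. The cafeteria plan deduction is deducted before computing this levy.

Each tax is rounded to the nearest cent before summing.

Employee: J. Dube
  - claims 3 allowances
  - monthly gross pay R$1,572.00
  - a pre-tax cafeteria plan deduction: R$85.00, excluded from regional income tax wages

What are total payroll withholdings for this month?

R$93.83

Regional Income Tax: taxable = R$1,572.00 − R$85.00 − 3×R$880.00 = R$-1,153.00
  Taxable ≤ 0 → R$0.00
Retirement Security Contribution: 6.31% × R$1,487.00 = R$93.83
Total: R$0.00 + R$93.83 = R$93.83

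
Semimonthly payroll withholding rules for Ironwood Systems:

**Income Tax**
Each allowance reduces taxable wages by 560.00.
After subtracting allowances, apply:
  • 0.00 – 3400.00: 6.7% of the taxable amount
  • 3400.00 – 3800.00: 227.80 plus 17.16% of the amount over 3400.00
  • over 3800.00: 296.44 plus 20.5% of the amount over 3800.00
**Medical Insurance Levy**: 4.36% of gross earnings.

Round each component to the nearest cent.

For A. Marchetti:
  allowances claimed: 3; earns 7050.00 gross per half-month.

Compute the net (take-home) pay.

Income Tax: taxable = 7050.00 − 3×560.00 = 5370.00
  296.44 + 20.5% × (5370.00 − 3800.00) = 296.44 + 20.5% × 1570.00 = 618.29
Medical Insurance Levy: 4.36% × 7050.00 = 307.38
Total withheld: 618.29 + 307.38 = 925.67
Net pay: 7050.00 − 925.67 = 6124.33

6124.33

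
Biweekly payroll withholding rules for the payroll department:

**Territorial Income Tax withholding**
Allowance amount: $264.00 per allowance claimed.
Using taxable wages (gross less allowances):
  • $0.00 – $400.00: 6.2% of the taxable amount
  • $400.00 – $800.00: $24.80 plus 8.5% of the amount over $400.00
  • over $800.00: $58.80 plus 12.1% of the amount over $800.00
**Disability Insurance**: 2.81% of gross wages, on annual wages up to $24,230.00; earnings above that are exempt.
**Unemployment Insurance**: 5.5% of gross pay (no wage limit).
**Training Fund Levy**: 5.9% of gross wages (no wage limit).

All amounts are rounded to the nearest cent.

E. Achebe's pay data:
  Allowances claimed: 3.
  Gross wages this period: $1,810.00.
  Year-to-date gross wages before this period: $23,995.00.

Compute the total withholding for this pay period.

$298.12

Territorial Income Tax: taxable = $1,810.00 − 3×$264.00 = $1,018.00
  $58.80 + 12.1% × ($1,018.00 − $800.00) = $58.80 + 12.1% × $218.00 = $85.18
Disability Insurance: cap $24,230.00 − YTD $23,995.00 = $235.00 subject; 2.81% × $235.00 = $6.60
Unemployment Insurance: 5.5% × $1,810.00 = $99.55
Training Fund Levy: 5.9% × $1,810.00 = $106.79
Total: $85.18 + $6.60 + $99.55 + $106.79 = $298.12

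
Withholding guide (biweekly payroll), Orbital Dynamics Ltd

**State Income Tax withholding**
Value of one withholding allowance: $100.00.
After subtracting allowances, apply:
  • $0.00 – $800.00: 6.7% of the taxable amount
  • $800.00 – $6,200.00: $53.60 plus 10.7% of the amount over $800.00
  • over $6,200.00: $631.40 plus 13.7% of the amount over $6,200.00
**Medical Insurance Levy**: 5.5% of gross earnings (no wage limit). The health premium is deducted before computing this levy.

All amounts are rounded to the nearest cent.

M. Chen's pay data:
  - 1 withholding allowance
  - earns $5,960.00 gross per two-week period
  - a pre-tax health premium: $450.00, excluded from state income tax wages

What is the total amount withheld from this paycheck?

$849.92

State Income Tax: taxable = $5,960.00 − $450.00 − 1×$100.00 = $5,410.00
  $53.60 + 10.7% × ($5,410.00 − $800.00) = $53.60 + 10.7% × $4,610.00 = $546.87
Medical Insurance Levy: 5.5% × $5,510.00 = $303.05
Total: $546.87 + $303.05 = $849.92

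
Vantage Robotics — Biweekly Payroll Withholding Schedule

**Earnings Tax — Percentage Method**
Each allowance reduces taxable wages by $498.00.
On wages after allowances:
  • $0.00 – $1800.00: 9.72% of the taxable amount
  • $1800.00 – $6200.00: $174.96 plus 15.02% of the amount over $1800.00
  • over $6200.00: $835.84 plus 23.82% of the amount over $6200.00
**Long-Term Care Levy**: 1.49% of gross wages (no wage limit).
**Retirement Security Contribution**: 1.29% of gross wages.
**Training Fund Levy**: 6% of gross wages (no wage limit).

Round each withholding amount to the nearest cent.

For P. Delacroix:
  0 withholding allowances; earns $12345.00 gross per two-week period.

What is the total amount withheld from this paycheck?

Earnings Tax: taxable = $12345.00
  $835.84 + 23.82% × ($12345.00 − $6200.00) = $835.84 + 23.82% × $6145.00 = $2299.58
Long-Term Care Levy: 1.49% × $12345.00 = $183.94
Retirement Security Contribution: 1.29% × $12345.00 = $159.25
Training Fund Levy: 6% × $12345.00 = $740.70
Total: $2299.58 + $183.94 + $159.25 + $740.70 = $3383.47

$3383.47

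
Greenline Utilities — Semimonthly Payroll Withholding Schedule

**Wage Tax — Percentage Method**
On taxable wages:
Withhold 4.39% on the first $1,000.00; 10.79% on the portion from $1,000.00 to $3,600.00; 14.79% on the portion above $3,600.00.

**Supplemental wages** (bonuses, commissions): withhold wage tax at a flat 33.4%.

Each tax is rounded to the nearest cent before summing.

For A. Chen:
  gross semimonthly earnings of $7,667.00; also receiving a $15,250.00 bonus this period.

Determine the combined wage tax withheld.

$6,019.45

Wage Tax: taxable = $7,667.00
  $324.44 + 14.79% × ($7,667.00 − $3,600.00) = $324.44 + 14.79% × $4,067.00 = $925.95
Supplemental (33.4% flat on bonus): 33.4% × $15,250.00 = $5,093.50
Total wage tax: $925.95 + $5,093.50 = $6,019.45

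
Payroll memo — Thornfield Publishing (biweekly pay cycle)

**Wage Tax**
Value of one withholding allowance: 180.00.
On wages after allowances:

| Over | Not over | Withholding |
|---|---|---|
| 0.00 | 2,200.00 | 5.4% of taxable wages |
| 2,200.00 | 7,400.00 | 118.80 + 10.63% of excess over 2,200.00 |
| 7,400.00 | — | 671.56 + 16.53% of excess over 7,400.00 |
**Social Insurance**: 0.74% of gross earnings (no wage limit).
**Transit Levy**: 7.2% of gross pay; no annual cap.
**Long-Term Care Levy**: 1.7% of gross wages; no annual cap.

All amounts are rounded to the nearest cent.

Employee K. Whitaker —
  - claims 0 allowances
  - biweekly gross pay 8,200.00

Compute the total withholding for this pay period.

1,594.28

Wage Tax: taxable = 8,200.00
  671.56 + 16.53% × (8,200.00 − 7,400.00) = 671.56 + 16.53% × 800.00 = 803.80
Social Insurance: 0.74% × 8,200.00 = 60.68
Transit Levy: 7.2% × 8,200.00 = 590.40
Long-Term Care Levy: 1.7% × 8,200.00 = 139.40
Total: 803.80 + 60.68 + 590.40 + 139.40 = 1,594.28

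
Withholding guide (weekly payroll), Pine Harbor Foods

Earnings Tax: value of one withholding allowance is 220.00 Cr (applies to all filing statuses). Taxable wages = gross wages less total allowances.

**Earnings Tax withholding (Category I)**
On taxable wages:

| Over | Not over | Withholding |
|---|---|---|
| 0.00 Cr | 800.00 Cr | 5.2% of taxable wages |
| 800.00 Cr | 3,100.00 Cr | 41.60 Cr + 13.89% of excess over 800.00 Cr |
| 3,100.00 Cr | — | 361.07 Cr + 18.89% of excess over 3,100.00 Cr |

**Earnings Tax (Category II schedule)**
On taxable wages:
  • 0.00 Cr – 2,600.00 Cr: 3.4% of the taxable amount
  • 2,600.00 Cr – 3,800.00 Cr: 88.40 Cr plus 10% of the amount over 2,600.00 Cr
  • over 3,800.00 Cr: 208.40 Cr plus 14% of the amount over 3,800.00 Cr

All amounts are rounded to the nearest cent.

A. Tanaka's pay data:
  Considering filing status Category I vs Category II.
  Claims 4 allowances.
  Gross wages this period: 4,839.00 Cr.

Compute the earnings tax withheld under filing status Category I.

523.34 Cr

Earnings Tax (Category I): taxable = 4,839.00 Cr − 4×220.00 Cr = 3,959.00 Cr
  361.07 Cr + 18.89% × (3,959.00 Cr − 3,100.00 Cr) = 361.07 Cr + 18.89% × 859.00 Cr = 523.34 Cr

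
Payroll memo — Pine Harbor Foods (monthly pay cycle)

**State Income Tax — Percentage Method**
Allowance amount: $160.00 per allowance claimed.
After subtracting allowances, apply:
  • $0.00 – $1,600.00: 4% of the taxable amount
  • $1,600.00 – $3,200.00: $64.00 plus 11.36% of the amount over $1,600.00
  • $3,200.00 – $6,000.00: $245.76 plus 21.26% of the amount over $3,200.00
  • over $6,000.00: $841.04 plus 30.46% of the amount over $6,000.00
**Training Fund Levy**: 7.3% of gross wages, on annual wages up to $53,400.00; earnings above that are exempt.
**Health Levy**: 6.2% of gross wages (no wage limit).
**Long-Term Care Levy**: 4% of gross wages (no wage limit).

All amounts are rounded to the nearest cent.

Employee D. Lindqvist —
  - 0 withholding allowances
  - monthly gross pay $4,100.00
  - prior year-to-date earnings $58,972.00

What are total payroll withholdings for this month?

$855.30

State Income Tax: taxable = $4,100.00
  $245.76 + 21.26% × ($4,100.00 − $3,200.00) = $245.76 + 21.26% × $900.00 = $437.10
Training Fund Levy: YTD $58,972.00 ≥ cap $53,400.00 → $0.00
Health Levy: 6.2% × $4,100.00 = $254.20
Long-Term Care Levy: 4% × $4,100.00 = $164.00
Total: $437.10 + $0.00 + $254.20 + $164.00 = $855.30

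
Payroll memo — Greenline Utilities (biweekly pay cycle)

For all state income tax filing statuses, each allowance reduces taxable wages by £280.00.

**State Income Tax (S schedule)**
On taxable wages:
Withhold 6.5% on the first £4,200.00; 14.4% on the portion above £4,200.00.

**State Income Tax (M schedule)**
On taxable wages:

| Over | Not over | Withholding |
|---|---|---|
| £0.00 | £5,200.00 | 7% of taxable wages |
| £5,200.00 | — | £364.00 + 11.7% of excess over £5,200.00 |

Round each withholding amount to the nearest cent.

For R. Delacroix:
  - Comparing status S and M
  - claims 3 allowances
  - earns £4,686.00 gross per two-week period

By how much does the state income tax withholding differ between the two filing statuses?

£19.23

State Income Tax (S): taxable = £4,686.00 − 3×£280.00 = £3,846.00
  6.5% × £3,846.00 = £249.99
State Income Tax (M): taxable = £4,686.00 − 3×£280.00 = £3,846.00
  7% × £3,846.00 = £269.22
Difference: |£249.99 − £269.22| = £19.23 (higher under M)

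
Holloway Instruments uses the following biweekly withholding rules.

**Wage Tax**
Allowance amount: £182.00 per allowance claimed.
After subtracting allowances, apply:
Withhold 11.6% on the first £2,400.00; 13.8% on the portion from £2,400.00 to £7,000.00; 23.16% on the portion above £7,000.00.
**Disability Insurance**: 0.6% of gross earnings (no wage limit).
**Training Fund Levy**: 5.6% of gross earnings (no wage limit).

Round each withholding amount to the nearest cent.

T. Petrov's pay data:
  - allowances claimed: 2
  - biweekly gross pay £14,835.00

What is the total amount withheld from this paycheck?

Wage Tax: taxable = £14,835.00 − 2×£182.00 = £14,471.00
  £913.20 + 23.16% × (£14,471.00 − £7,000.00) = £913.20 + 23.16% × £7,471.00 = £2,643.48
Disability Insurance: 0.6% × £14,835.00 = £89.01
Training Fund Levy: 5.6% × £14,835.00 = £830.76
Total: £2,643.48 + £89.01 + £830.76 = £3,563.25

£3,563.25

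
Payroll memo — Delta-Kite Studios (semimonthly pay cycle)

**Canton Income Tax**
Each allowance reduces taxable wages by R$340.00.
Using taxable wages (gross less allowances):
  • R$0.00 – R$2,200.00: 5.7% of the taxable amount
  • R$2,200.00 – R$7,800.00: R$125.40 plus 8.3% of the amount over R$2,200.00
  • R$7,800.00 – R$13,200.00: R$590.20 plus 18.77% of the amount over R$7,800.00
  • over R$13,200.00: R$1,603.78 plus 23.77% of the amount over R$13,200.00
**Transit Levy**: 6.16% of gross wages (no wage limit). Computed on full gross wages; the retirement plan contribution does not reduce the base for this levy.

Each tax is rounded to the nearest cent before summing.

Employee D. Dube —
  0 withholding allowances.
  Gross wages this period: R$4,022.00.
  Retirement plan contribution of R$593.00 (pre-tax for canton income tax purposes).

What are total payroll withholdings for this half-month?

Canton Income Tax: taxable = R$4,022.00 − R$593.00 = R$3,429.00
  R$125.40 + 8.3% × (R$3,429.00 − R$2,200.00) = R$125.40 + 8.3% × R$1,229.00 = R$227.41
Transit Levy: 6.16% × R$4,022.00 = R$247.76
Total: R$227.41 + R$247.76 = R$475.17

R$475.17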